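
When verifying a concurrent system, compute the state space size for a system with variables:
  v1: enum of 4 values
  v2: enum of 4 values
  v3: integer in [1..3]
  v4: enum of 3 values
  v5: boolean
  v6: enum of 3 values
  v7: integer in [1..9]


State space = product of domain sizes of all variables.
Domain sizes:
  v1 (enum of 4 values): 4
  v2 (enum of 4 values): 4
  v3 (integer in [1..3]): 3
  v4 (enum of 3 values): 3
  v5 (boolean): 2
  v6 (enum of 3 values): 3
  v7 (integer in [1..9]): 9
Product = 4 * 4 * 3 * 3 * 2 * 3 * 9 = 7776

7776


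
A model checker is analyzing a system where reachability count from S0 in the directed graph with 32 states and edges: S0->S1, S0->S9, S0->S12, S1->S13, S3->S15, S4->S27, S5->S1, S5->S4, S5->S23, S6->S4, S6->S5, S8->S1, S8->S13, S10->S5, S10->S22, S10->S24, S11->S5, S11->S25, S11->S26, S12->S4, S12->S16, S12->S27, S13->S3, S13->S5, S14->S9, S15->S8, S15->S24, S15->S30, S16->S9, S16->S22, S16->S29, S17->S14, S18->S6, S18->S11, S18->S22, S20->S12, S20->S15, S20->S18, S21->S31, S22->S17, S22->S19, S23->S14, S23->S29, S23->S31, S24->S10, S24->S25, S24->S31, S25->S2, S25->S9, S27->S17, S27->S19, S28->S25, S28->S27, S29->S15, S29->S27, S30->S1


BFS from S0:
  layer 0: {S0}
  layer 1: {S1, S9, S12}
  layer 2: {S4, S13, S16, S27}
  layer 3: {S3, S5, S17, S19, S22, S29}
  layer 4: {S14, S15, S23}
  layer 5: {S8, S24, S30, S31}
  layer 6: {S10, S25}
  layer 7: {S2}
Reachable set: {S0, S1, S2, S3, S4, S5, S8, S9, S10, S12, S13, S14, S15, S16, S17, S19, S22, S23, S24, S25, S27, S29, S30, S31}
Count = 24

24


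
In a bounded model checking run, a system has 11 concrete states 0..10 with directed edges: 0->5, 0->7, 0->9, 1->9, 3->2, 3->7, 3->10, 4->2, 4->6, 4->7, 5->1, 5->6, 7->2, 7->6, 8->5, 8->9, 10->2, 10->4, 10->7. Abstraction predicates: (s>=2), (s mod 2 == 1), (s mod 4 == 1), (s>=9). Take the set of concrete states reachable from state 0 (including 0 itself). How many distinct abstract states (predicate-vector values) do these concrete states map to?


BFS from 0:
Concrete reachable: {0, 1, 2, 5, 6, 7, 9}
Abstract via predicates (s>=2), (s mod 2 == 1), (s mod 4 == 1), (s>=9):
  (0,0,0,0) <- {0}
  (0,1,1,0) <- {1}
  (1,0,0,0) <- {2, 6}
  (1,1,0,0) <- {7}
  (1,1,1,0) <- {5}
  (1,1,1,1) <- {9}
Distinct abstract states = 6

6


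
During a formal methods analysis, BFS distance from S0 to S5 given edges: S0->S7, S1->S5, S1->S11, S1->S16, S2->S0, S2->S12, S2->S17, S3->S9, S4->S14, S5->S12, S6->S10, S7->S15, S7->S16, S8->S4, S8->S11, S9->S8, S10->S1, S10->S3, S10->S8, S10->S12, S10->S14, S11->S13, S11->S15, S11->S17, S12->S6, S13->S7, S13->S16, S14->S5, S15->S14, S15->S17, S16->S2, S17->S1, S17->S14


BFS layer-by-layer from S0:
  dist 0: {S0}
  dist 1: {S7}
  dist 2: {S15, S16}
  dist 3: {S2, S14, S17}
  dist 4: {S1, S5, S12}
  -> S5 reached at distance 4
Shortest path length = 4

4


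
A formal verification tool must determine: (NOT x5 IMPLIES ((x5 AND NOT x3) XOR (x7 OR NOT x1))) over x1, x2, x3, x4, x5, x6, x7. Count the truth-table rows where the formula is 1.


Formula: (NOT x5 IMPLIES ((x5 AND NOT x3) XOR (x7 OR NOT x1))) over 7 vars (128 rows)
Evaluate each row (x1, x2, x3, x4, x5, x6, x7 as bits, MSB first):
  row 0 [0000000]: (NOT 0 IMPLIES ((0 AND NOT 0) XOR (0 OR NOT 0))) -> 1
  row 1 [0000001]: (NOT 0 IMPLIES ((0 AND NOT 0) XOR (1 OR NOT 0))) -> 1
  row 2 [0000010]: (NOT 0 IMPLIES ((0 AND NOT 0) XOR (0 OR NOT 0))) -> 1
  row 3 [0000011]: (NOT 0 IMPLIES ((0 AND NOT 0) XOR (1 OR NOT 0))) -> 1
  row 4 [0000100]: (NOT 1 IMPLIES ((1 AND NOT 0) XOR (0 OR NOT 0))) -> 1
  (every remaining row is evaluated the same way; all 128 results are listed next)
Full result column, 8 rows per line (x1,x2,x3,x4 fixed per line; x5,x6,x7 runs 000..111 left to right):
  rows 0-7 [x1,x2,x3,x4=0000]: 11111111  (ones: 8)
  rows 8-15 [x1,x2,x3,x4=0001]: 11111111  (ones: 8)
  rows 16-23 [x1,x2,x3,x4=0010]: 11111111  (ones: 8)
  rows 24-31 [x1,x2,x3,x4=0011]: 11111111  (ones: 8)
  rows 32-39 [x1,x2,x3,x4=0100]: 11111111  (ones: 8)
  rows 40-47 [x1,x2,x3,x4=0101]: 11111111  (ones: 8)
  rows 48-55 [x1,x2,x3,x4=0110]: 11111111  (ones: 8)
  rows 56-63 [x1,x2,x3,x4=0111]: 11111111  (ones: 8)
  rows 64-71 [x1,x2,x3,x4=1000]: 01011111  (ones: 6)
  rows 72-79 [x1,x2,x3,x4=1001]: 01011111  (ones: 6)
  rows 80-87 [x1,x2,x3,x4=1010]: 01011111  (ones: 6)
  rows 88-95 [x1,x2,x3,x4=1011]: 01011111  (ones: 6)
  rows 96-103 [x1,x2,x3,x4=1100]: 01011111  (ones: 6)
  rows 104-111 [x1,x2,x3,x4=1101]: 01011111  (ones: 6)
  rows 112-119 [x1,x2,x3,x4=1110]: 01011111  (ones: 6)
  rows 120-127 [x1,x2,x3,x4=1111]: 01011111  (ones: 6)
Count of 1-rows = 8+8+8+8+8+8+8+8+6+6+6+6+6+6+6+6 = 112

112


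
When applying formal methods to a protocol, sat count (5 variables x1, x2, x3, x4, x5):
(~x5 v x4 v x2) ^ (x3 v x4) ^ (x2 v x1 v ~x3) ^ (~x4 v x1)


CNF with 4 clauses over 5 vars (32 assignments).
An assignment satisfies CNF iff every clause has >=1 true literal.
Check each row (bits = x1,x2,x3,x4,x5; clause T/F shown):
  row 0 [00000]: clauses=TFTT -> 0
  row 1 [00001]: clauses=FFTT -> 0
  row 2 [00010]: clauses=TTTF -> 0
  row 3 [00011]: clauses=TTTF -> 0
  row 4 [00100]: clauses=TTFT -> 0
  row 5 [00101]: clauses=FTFT -> 0
  row 6 [00110]: clauses=TTFF -> 0
  row 7 [00111]: clauses=TTFF -> 0
  row 8 [01000]: clauses=TFTT -> 0
  row 9 [01001]: clauses=TFTT -> 0
  row 10 [01010]: clauses=TTTF -> 0
  row 11 [01011]: clauses=TTTF -> 0
  row 12 [01100]: clauses=TTTT -> 1
  row 13 [01101]: clauses=TTTT -> 1
  row 14 [01110]: clauses=TTTF -> 0
  row 15 [01111]: clauses=TTTF -> 0
  row 16 [10000]: clauses=TFTT -> 0
  row 17 [10001]: clauses=FFTT -> 0
  row 18 [10010]: clauses=TTTT -> 1
  row 19 [10011]: clauses=TTTT -> 1
  row 20 [10100]: clauses=TTTT -> 1
  row 21 [10101]: clauses=FTTT -> 0
  row 22 [10110]: clauses=TTTT -> 1
  row 23 [10111]: clauses=TTTT -> 1
  row 24 [11000]: clauses=TFTT -> 0
  row 25 [11001]: clauses=TFTT -> 0
  row 26 [11010]: clauses=TTTT -> 1
  row 27 [11011]: clauses=TTTT -> 1
  row 28 [11100]: clauses=TTTT -> 1
  row 29 [11101]: clauses=TTTT -> 1
  row 30 [11110]: clauses=TTTT -> 1
  row 31 [11111]: clauses=TTTT -> 1
Full result column, 8 rows per line (x1,x2 fixed per line; x3,x4,x5 runs 000..111 left to right):
  rows 0-7 [x1,x2=00]: 00000000  (ones: 0)
  rows 8-15 [x1,x2=01]: 00001100  (ones: 2)
  rows 16-23 [x1,x2=10]: 00111011  (ones: 5)
  rows 24-31 [x1,x2=11]: 00111111  (ones: 6)
Satisfying assignments = 0+2+5+6 = 13

13


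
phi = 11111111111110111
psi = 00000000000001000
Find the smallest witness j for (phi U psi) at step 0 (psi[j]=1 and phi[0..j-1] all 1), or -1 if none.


(phi U psi) at 0: need smallest j with psi[j]=1 and phi[i]=1 for all i in [0,j).
Scan from step 0:
  step 0: phi=1, psi=0 -> continue
  step 1: phi=1, psi=0 -> continue
  step 2: phi=1, psi=0 -> continue
  step 3: phi=1, psi=0 -> continue
  step 13: psi=1 and phi held for [0,13) -> witness found
Witness step = 13

13


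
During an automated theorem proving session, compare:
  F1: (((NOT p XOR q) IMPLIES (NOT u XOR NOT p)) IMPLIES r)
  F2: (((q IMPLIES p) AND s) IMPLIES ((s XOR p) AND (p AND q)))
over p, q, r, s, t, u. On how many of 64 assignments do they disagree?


F1 = (((NOT p XOR q) IMPLIES (NOT u XOR NOT p)) IMPLIES r)
F2 = (((q IMPLIES p) AND s) IMPLIES ((s XOR p) AND (p AND q)))
Evaluate both on each of 64 rows (bits = p,q,r,s,t,u):
  row 0 [000000]: F1=1 F2=1 -> 0
  row 1 [000001]: F1=0 F2=1 (differ) -> 1
  row 2 [000010]: F1=1 F2=1 -> 0
  row 3 [000011]: F1=0 F2=1 (differ) -> 1
  row 4 [000100]: F1=1 F2=0 (differ) -> 1
  (every remaining row is evaluated the same way; all 64 results are listed next)
Full result column, 8 rows per line (p,q,r fixed per line; s,t,u runs 000..111 left to right):
  rows 0-7 [p,q,r=000]: 01011010  (ones: 4)
  rows 8-15 [p,q,r=001]: 00001111  (ones: 4)
  rows 16-23 [p,q,r=010]: 11111111  (ones: 8)
  rows 24-31 [p,q,r=011]: 00000000  (ones: 0)
  rows 32-39 [p,q,r=100]: 11110000  (ones: 4)
  rows 40-47 [p,q,r=101]: 00001111  (ones: 4)
  rows 48-55 [p,q,r=110]: 10100101  (ones: 4)
  rows 56-63 [p,q,r=111]: 00001111  (ones: 4)
Disagreements = 4+4+8+0+4+4+4+4 = 32

32


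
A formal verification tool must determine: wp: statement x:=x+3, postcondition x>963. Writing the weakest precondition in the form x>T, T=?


Formula: wp(x:=E, P) = P[E/x] (substitute E for x in postcondition)
Step 1: Postcondition: x>963
Step 2: Substitute x+3 for x: x+3>963
Step 3: Solve for x: x > 963-3 = 960

960


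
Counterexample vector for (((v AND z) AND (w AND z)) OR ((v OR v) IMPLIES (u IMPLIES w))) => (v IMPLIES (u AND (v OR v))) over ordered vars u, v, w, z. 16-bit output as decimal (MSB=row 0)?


F1 = (((v AND z) AND (w AND z)) OR ((v OR v) IMPLIES (u IMPLIES w)))
F2 = (v IMPLIES (u AND (v OR v)))
Counterexample to F1=>F2 is where F1=1 and F2=0.
Evaluate each row (bits = u,v,w,z, MSB first):
  row 0 [0000]: F1=1 F2=1 -> F1&~F2 -> 0
  row 1 [0001]: F1=1 F2=1 -> F1&~F2 -> 0
  row 2 [0010]: F1=1 F2=1 -> F1&~F2 -> 0
  row 3 [0011]: F1=1 F2=1 -> F1&~F2 -> 0
  row 4 [0100]: F1=1 F2=0 -> F1&~F2 -> 1
  row 5 [0101]: F1=1 F2=0 -> F1&~F2 -> 1
  row 6 [0110]: F1=1 F2=0 -> F1&~F2 -> 1
  row 7 [0111]: F1=1 F2=0 -> F1&~F2 -> 1
  row 8 [1000]: F1=1 F2=1 -> F1&~F2 -> 0
  row 9 [1001]: F1=1 F2=1 -> F1&~F2 -> 0
  row 10 [1010]: F1=1 F2=1 -> F1&~F2 -> 0
  row 11 [1011]: F1=1 F2=1 -> F1&~F2 -> 0
  row 12 [1100]: F1=0 F2=1 -> F1&~F2 -> 0
  row 13 [1101]: F1=0 F2=1 -> F1&~F2 -> 0
  row 14 [1110]: F1=1 F2=1 -> F1&~F2 -> 0
  row 15 [1111]: F1=1 F2=1 -> F1&~F2 -> 0
Full result column, 4 rows per line (u,v fixed per line; w,z runs 00..11 left to right):
  rows 0-3 [u,v=00]: 0000  = hex 0
  rows 4-7 [u,v=01]: 1111  = hex F
  rows 8-11 [u,v=10]: 0000  = hex 0
  rows 12-15 [u,v=11]: 0000  = hex 0
Counterexample vector (row 0 .. row 15) = 0000111100000000
Output column grouped in 4s = 0000 1111 0000 0000 = 0x0F00
Convert to decimal digit by digit (value = value*16 + digit):
  0 -> 0
  0*16 + 15 (F) = 15
  15*16 + 0 = 240
  240*16 + 0 = 3840
Decimal = 3840

3840


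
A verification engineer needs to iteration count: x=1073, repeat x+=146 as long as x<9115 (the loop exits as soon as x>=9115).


Step 1: x goes from 1073 toward 9115 by 146; the body runs while x<9115, so iterations = ceil((bound-start)/step)
Step 2: Distance=8042
Step 3: ceil(8042/146)=56

56


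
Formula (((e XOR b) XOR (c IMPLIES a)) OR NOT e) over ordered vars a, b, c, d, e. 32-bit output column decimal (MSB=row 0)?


Formula: (((e XOR b) XOR (c IMPLIES a)) OR NOT e) over a, b, c, d, e (32 rows)
Evaluate each row (bits = a,b,c,d,e, MSB first):
  row 0 [00000]: (((0 XOR 0) XOR (0 IMPLIES 0)) OR NOT 0) -> 1
  row 1 [00001]: (((1 XOR 0) XOR (0 IMPLIES 0)) OR NOT 1) -> 0
  row 2 [00010]: (((0 XOR 0) XOR (0 IMPLIES 0)) OR NOT 0) -> 1
  row 3 [00011]: (((1 XOR 0) XOR (0 IMPLIES 0)) OR NOT 1) -> 0
  row 4 [00100]: (((0 XOR 0) XOR (1 IMPLIES 0)) OR NOT 0) -> 1
  row 5 [00101]: (((1 XOR 0) XOR (1 IMPLIES 0)) OR NOT 1) -> 1
  row 6 [00110]: (((0 XOR 0) XOR (1 IMPLIES 0)) OR NOT 0) -> 1
  row 7 [00111]: (((1 XOR 0) XOR (1 IMPLIES 0)) OR NOT 1) -> 1
  row 8 [01000]: (((0 XOR 1) XOR (0 IMPLIES 0)) OR NOT 0) -> 1
  row 9 [01001]: (((1 XOR 1) XOR (0 IMPLIES 0)) OR NOT 1) -> 1
  row 10 [01010]: (((0 XOR 1) XOR (0 IMPLIES 0)) OR NOT 0) -> 1
  row 11 [01011]: (((1 XOR 1) XOR (0 IMPLIES 0)) OR NOT 1) -> 1
  row 12 [01100]: (((0 XOR 1) XOR (1 IMPLIES 0)) OR NOT 0) -> 1
  row 13 [01101]: (((1 XOR 1) XOR (1 IMPLIES 0)) OR NOT 1) -> 0
  row 14 [01110]: (((0 XOR 1) XOR (1 IMPLIES 0)) OR NOT 0) -> 1
  row 15 [01111]: (((1 XOR 1) XOR (1 IMPLIES 0)) OR NOT 1) -> 0
  row 16 [10000]: (((0 XOR 0) XOR (0 IMPLIES 1)) OR NOT 0) -> 1
  row 17 [10001]: (((1 XOR 0) XOR (0 IMPLIES 1)) OR NOT 1) -> 0
  row 18 [10010]: (((0 XOR 0) XOR (0 IMPLIES 1)) OR NOT 0) -> 1
  row 19 [10011]: (((1 XOR 0) XOR (0 IMPLIES 1)) OR NOT 1) -> 0
  row 20 [10100]: (((0 XOR 0) XOR (1 IMPLIES 1)) OR NOT 0) -> 1
  row 21 [10101]: (((1 XOR 0) XOR (1 IMPLIES 1)) OR NOT 1) -> 0
  row 22 [10110]: (((0 XOR 0) XOR (1 IMPLIES 1)) OR NOT 0) -> 1
  row 23 [10111]: (((1 XOR 0) XOR (1 IMPLIES 1)) OR NOT 1) -> 0
  row 24 [11000]: (((0 XOR 1) XOR (0 IMPLIES 1)) OR NOT 0) -> 1
  row 25 [11001]: (((1 XOR 1) XOR (0 IMPLIES 1)) OR NOT 1) -> 1
  row 26 [11010]: (((0 XOR 1) XOR (0 IMPLIES 1)) OR NOT 0) -> 1
  row 27 [11011]: (((1 XOR 1) XOR (0 IMPLIES 1)) OR NOT 1) -> 1
  row 28 [11100]: (((0 XOR 1) XOR (1 IMPLIES 1)) OR NOT 0) -> 1
  row 29 [11101]: (((1 XOR 1) XOR (1 IMPLIES 1)) OR NOT 1) -> 1
  row 30 [11110]: (((0 XOR 1) XOR (1 IMPLIES 1)) OR NOT 0) -> 1
  row 31 [11111]: (((1 XOR 1) XOR (1 IMPLIES 1)) OR NOT 1) -> 1
Full result column, 4 rows per line (a,b,c fixed per line; d,e runs 00..11 left to right):
  rows 0-3 [a,b,c=000]: 1010  = hex A
  rows 4-7 [a,b,c=001]: 1111  = hex F
  rows 8-11 [a,b,c=010]: 1111  = hex F
  rows 12-15 [a,b,c=011]: 1010  = hex A
  rows 16-19 [a,b,c=100]: 1010  = hex A
  rows 20-23 [a,b,c=101]: 1010  = hex A
  rows 24-27 [a,b,c=110]: 1111  = hex F
  rows 28-31 [a,b,c=111]: 1111  = hex F
Output column (row 0 .. row 31) = 10101111111110101010101011111111
Output column grouped in 4s = 1010 1111 1111 1010 1010 1010 1111 1111 = 0xAFFAAAFF
Convert to decimal digit by digit (value = value*16 + digit):
  A -> 10
  10*16 + 15 (F) = 175
  175*16 + 15 (F) = 2815
  2815*16 + 10 (A) = 45050
  45050*16 + 10 (A) = 720810
  720810*16 + 10 (A) = 11532970
  11532970*16 + 15 (F) = 184527535
  184527535*16 + 15 (F) = 2952440575
Decimal = 2952440575

2952440575


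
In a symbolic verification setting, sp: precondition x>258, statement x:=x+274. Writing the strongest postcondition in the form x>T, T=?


Formula: sp(P, x:=E) = exists old_x. (x = E[old_x/x]) AND P[old_x/x] (old_x is the value of x before the assignment; eliminate old_x by solving x = E[old_x/x] for old_x)
Step 1: Precondition P: x>258, i.e. old_x > 258
Step 2: Assignment gives x = old_x + 274, so old_x = x - 274
Step 3: Substitute into P: x - 274 > 258
Step 4: Simplify: x > 258+274 = 532

532


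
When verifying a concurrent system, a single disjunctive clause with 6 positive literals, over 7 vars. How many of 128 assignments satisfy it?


Step 1: Total=2^7=128
Step 2: Unsat when all 6 false: 2^1=2
Step 3: Sat=128-2=126

126


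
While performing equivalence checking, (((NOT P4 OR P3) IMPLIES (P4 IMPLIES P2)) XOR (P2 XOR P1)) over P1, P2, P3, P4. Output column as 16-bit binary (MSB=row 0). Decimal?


Formula: (((NOT P4 OR P3) IMPLIES (P4 IMPLIES P2)) XOR (P2 XOR P1)) over P1, P2, P3, P4 (16 rows)
Evaluate each row (bits = P1,P2,P3,P4, MSB first):
  row 0 [0000]: (((NOT 0 OR 0) IMPLIES (0 IMPLIES 0)) XOR (0 XOR 0)) -> 1
  row 1 [0001]: (((NOT 1 OR 0) IMPLIES (1 IMPLIES 0)) XOR (0 XOR 0)) -> 1
  row 2 [0010]: (((NOT 0 OR 1) IMPLIES (0 IMPLIES 0)) XOR (0 XOR 0)) -> 1
  row 3 [0011]: (((NOT 1 OR 1) IMPLIES (1 IMPLIES 0)) XOR (0 XOR 0)) -> 0
  row 4 [0100]: (((NOT 0 OR 0) IMPLIES (0 IMPLIES 1)) XOR (1 XOR 0)) -> 0
  row 5 [0101]: (((NOT 1 OR 0) IMPLIES (1 IMPLIES 1)) XOR (1 XOR 0)) -> 0
  row 6 [0110]: (((NOT 0 OR 1) IMPLIES (0 IMPLIES 1)) XOR (1 XOR 0)) -> 0
  row 7 [0111]: (((NOT 1 OR 1) IMPLIES (1 IMPLIES 1)) XOR (1 XOR 0)) -> 0
  row 8 [1000]: (((NOT 0 OR 0) IMPLIES (0 IMPLIES 0)) XOR (0 XOR 1)) -> 0
  row 9 [1001]: (((NOT 1 OR 0) IMPLIES (1 IMPLIES 0)) XOR (0 XOR 1)) -> 0
  row 10 [1010]: (((NOT 0 OR 1) IMPLIES (0 IMPLIES 0)) XOR (0 XOR 1)) -> 0
  row 11 [1011]: (((NOT 1 OR 1) IMPLIES (1 IMPLIES 0)) XOR (0 XOR 1)) -> 1
  row 12 [1100]: (((NOT 0 OR 0) IMPLIES (0 IMPLIES 1)) XOR (1 XOR 1)) -> 1
  row 13 [1101]: (((NOT 1 OR 0) IMPLIES (1 IMPLIES 1)) XOR (1 XOR 1)) -> 1
  row 14 [1110]: (((NOT 0 OR 1) IMPLIES (0 IMPLIES 1)) XOR (1 XOR 1)) -> 1
  row 15 [1111]: (((NOT 1 OR 1) IMPLIES (1 IMPLIES 1)) XOR (1 XOR 1)) -> 1
Full result column, 4 rows per line (P1,P2 fixed per line; P3,P4 runs 00..11 left to right):
  rows 0-3 [P1,P2=00]: 1110  = hex E
  rows 4-7 [P1,P2=01]: 0000  = hex 0
  rows 8-11 [P1,P2=10]: 0001  = hex 1
  rows 12-15 [P1,P2=11]: 1111  = hex F
Output column (row 0 .. row 15) = 1110000000011111
Output column grouped in 4s = 1110 0000 0001 1111 = 0xE01F
Convert to decimal digit by digit (value = value*16 + digit):
  E -> 14
  14*16 + 0 = 224
  224*16 + 1 = 3585
  3585*16 + 15 (F) = 57375
Decimal = 57375

57375


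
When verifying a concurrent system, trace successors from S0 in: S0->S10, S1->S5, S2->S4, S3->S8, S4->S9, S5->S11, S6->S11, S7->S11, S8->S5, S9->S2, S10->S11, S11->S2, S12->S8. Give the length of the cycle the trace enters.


Trace from S0 until a state repeats:
  S0 -> S10 -> S11 -> S2 -> S4 -> S9 -> S2
S2 first seen at step 3, revisited at step 6.
Cycle length = 6 - 3 = 3

3


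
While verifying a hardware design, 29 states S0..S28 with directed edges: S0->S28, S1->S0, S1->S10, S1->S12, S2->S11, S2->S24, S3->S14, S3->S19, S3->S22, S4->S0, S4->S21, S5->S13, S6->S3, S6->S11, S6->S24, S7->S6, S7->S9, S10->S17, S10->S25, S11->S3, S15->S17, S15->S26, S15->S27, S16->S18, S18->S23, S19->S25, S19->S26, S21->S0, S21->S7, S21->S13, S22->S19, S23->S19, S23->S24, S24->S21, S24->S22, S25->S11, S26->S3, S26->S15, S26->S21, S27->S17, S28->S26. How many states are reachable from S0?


BFS from S0:
  layer 0: {S0}
  layer 1: {S28}
  layer 2: {S26}
  layer 3: {S3, S15, S21}
  layer 4: {S7, S13, S14, S17, S19, S22, S27}
  layer 5: {S6, S9, S25}
  layer 6: {S11, S24}
Reachable set: {S0, S3, S6, S7, S9, S11, S13, S14, S15, S17, S19, S21, S22, S24, S25, S26, S27, S28}
Count = 18

18


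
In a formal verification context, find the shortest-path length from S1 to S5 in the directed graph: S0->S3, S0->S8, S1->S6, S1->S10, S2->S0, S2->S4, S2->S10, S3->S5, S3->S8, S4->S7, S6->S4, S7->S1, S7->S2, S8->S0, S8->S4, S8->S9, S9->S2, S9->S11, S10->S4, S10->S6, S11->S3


BFS layer-by-layer from S1:
  dist 0: {S1}
  dist 1: {S6, S10}
  dist 2: {S4}
  dist 3: {S7}
  dist 4: {S2}
  dist 5: {S0}
  dist 6: {S3, S8}
  dist 7: {S5, S9}
  -> S5 reached at distance 7
Shortest path length = 7

7


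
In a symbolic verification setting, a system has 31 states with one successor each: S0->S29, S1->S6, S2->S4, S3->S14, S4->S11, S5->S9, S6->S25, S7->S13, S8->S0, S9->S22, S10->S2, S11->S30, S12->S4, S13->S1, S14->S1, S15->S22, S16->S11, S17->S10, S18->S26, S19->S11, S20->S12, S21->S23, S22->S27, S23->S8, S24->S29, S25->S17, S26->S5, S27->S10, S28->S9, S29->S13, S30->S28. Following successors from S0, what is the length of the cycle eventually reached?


Trace from S0 until a state repeats:
  S0 -> S29 -> S13 -> S1 -> S6 -> S25 -> S17 -> S10 -> S2 -> S4 -> S11 -> S30 -> S28 -> S9 -> S22 -> S27 -> S10
S10 first seen at step 7, revisited at step 16.
Cycle length = 16 - 7 = 9

9


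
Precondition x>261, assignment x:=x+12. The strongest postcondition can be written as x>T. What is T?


Formula: sp(P, x:=E) = exists old_x. (x = E[old_x/x]) AND P[old_x/x] (old_x is the value of x before the assignment; eliminate old_x by solving x = E[old_x/x] for old_x)
Step 1: Precondition P: x>261, i.e. old_x > 261
Step 2: Assignment gives x = old_x + 12, so old_x = x - 12
Step 3: Substitute into P: x - 12 > 261
Step 4: Simplify: x > 261+12 = 273

273


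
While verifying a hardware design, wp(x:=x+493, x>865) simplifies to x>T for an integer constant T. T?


Formula: wp(x:=E, P) = P[E/x] (substitute E for x in postcondition)
Step 1: Postcondition: x>865
Step 2: Substitute x+493 for x: x+493>865
Step 3: Solve for x: x > 865-493 = 372

372


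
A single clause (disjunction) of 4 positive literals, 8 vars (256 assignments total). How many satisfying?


Step 1: Total=2^8=256
Step 2: Unsat when all 4 false: 2^4=16
Step 3: Sat=256-16=240

240


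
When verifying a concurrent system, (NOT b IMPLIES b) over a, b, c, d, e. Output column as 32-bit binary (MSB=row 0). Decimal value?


Formula: (NOT b IMPLIES b) over a, b, c, d, e (32 rows)
Evaluate each row (bits = a,b,c,d,e, MSB first):
  row 0 [00000]: (NOT 0 IMPLIES 0) -> 0
  row 1 [00001]: (NOT 0 IMPLIES 0) -> 0
  row 2 [00010]: (NOT 0 IMPLIES 0) -> 0
  row 3 [00011]: (NOT 0 IMPLIES 0) -> 0
  row 4 [00100]: (NOT 0 IMPLIES 0) -> 0
  row 5 [00101]: (NOT 0 IMPLIES 0) -> 0
  row 6 [00110]: (NOT 0 IMPLIES 0) -> 0
  row 7 [00111]: (NOT 0 IMPLIES 0) -> 0
  row 8 [01000]: (NOT 1 IMPLIES 1) -> 1
  row 9 [01001]: (NOT 1 IMPLIES 1) -> 1
  row 10 [01010]: (NOT 1 IMPLIES 1) -> 1
  row 11 [01011]: (NOT 1 IMPLIES 1) -> 1
  row 12 [01100]: (NOT 1 IMPLIES 1) -> 1
  row 13 [01101]: (NOT 1 IMPLIES 1) -> 1
  row 14 [01110]: (NOT 1 IMPLIES 1) -> 1
  row 15 [01111]: (NOT 1 IMPLIES 1) -> 1
  row 16 [10000]: (NOT 0 IMPLIES 0) -> 0
  row 17 [10001]: (NOT 0 IMPLIES 0) -> 0
  row 18 [10010]: (NOT 0 IMPLIES 0) -> 0
  row 19 [10011]: (NOT 0 IMPLIES 0) -> 0
  row 20 [10100]: (NOT 0 IMPLIES 0) -> 0
  row 21 [10101]: (NOT 0 IMPLIES 0) -> 0
  row 22 [10110]: (NOT 0 IMPLIES 0) -> 0
  row 23 [10111]: (NOT 0 IMPLIES 0) -> 0
  row 24 [11000]: (NOT 1 IMPLIES 1) -> 1
  row 25 [11001]: (NOT 1 IMPLIES 1) -> 1
  row 26 [11010]: (NOT 1 IMPLIES 1) -> 1
  row 27 [11011]: (NOT 1 IMPLIES 1) -> 1
  row 28 [11100]: (NOT 1 IMPLIES 1) -> 1
  row 29 [11101]: (NOT 1 IMPLIES 1) -> 1
  row 30 [11110]: (NOT 1 IMPLIES 1) -> 1
  row 31 [11111]: (NOT 1 IMPLIES 1) -> 1
Full result column, 4 rows per line (a,b,c fixed per line; d,e runs 00..11 left to right):
  rows 0-3 [a,b,c=000]: 0000  = hex 0
  rows 4-7 [a,b,c=001]: 0000  = hex 0
  rows 8-11 [a,b,c=010]: 1111  = hex F
  rows 12-15 [a,b,c=011]: 1111  = hex F
  rows 16-19 [a,b,c=100]: 0000  = hex 0
  rows 20-23 [a,b,c=101]: 0000  = hex 0
  rows 24-27 [a,b,c=110]: 1111  = hex F
  rows 28-31 [a,b,c=111]: 1111  = hex F
Output column (row 0 .. row 31) = 00000000111111110000000011111111
Output column grouped in 4s = 0000 0000 1111 1111 0000 0000 1111 1111 = 0x00FF00FF
Convert to decimal digit by digit (value = value*16 + digit):
  0 -> 0
  0*16 + 0 = 0
  0*16 + 15 (F) = 15
  15*16 + 15 (F) = 255
  255*16 + 0 = 4080
  4080*16 + 0 = 65280
  65280*16 + 15 (F) = 1044495
  1044495*16 + 15 (F) = 16711935
Decimal = 16711935

16711935


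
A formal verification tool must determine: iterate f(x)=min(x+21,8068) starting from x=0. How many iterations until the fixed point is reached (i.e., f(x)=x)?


Step 1: x=0, cap=8068, increment=21
Step 2: x grows by 21 each step until capped at 8068; fixed point is x=8068
Step 3: iterations = ceil(8068/21) = 385

385


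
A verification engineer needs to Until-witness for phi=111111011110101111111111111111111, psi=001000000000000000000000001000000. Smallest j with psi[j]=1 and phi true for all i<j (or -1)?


(phi U psi) at 0: need smallest j with psi[j]=1 and phi[i]=1 for all i in [0,j).
Scan from step 0:
  step 0: phi=1, psi=0 -> continue
  step 1: phi=1, psi=0 -> continue
  step 2: psi=1 and phi held for [0,2) -> witness found
Witness step = 2

2


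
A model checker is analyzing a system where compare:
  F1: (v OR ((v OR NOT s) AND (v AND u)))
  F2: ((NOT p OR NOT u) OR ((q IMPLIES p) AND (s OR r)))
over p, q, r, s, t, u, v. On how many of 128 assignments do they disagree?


F1 = (v OR ((v OR NOT s) AND (v AND u)))
F2 = ((NOT p OR NOT u) OR ((q IMPLIES p) AND (s OR r)))
Evaluate both on each of 128 rows (bits = p,q,r,s,t,u,v):
  row 0 [0000000]: F1=0 F2=1 (differ) -> 1
  row 1 [0000001]: F1=1 F2=1 -> 0
  row 2 [0000010]: F1=0 F2=1 (differ) -> 1
  row 3 [0000011]: F1=1 F2=1 -> 0
  row 4 [0000100]: F1=0 F2=1 (differ) -> 1
  (every remaining row is evaluated the same way; all 128 results are listed next)
Full result column, 8 rows per line (p,q,r,s fixed per line; t,u,v runs 000..111 left to right):
  rows 0-7 [p,q,r,s=0000]: 10101010  (ones: 4)
  rows 8-15 [p,q,r,s=0001]: 10101010  (ones: 4)
  rows 16-23 [p,q,r,s=0010]: 10101010  (ones: 4)
  rows 24-31 [p,q,r,s=0011]: 10101010  (ones: 4)
  rows 32-39 [p,q,r,s=0100]: 10101010  (ones: 4)
  rows 40-47 [p,q,r,s=0101]: 10101010  (ones: 4)
  rows 48-55 [p,q,r,s=0110]: 10101010  (ones: 4)
  rows 56-63 [p,q,r,s=0111]: 10101010  (ones: 4)
  rows 64-71 [p,q,r,s=1000]: 10011001  (ones: 4)
  rows 72-79 [p,q,r,s=1001]: 10101010  (ones: 4)
  rows 80-87 [p,q,r,s=1010]: 10101010  (ones: 4)
  rows 88-95 [p,q,r,s=1011]: 10101010  (ones: 4)
  rows 96-103 [p,q,r,s=1100]: 10011001  (ones: 4)
  rows 104-111 [p,q,r,s=1101]: 10101010  (ones: 4)
  rows 112-119 [p,q,r,s=1110]: 10101010  (ones: 4)
  rows 120-127 [p,q,r,s=1111]: 10101010  (ones: 4)
Disagreements = 4+4+4+4+4+4+4+4+4+4+4+4+4+4+4+4 = 64

64


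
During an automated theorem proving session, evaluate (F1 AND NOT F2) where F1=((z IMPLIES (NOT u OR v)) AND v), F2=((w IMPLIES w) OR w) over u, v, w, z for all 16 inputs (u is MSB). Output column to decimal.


F1 = ((z IMPLIES (NOT u OR v)) AND v)
F2 = ((w IMPLIES w) OR w)
Counterexample to F1=>F2 is where F1=1 and F2=0.
Evaluate each row (bits = u,v,w,z, MSB first):
  row 0 [0000]: F1=0 F2=1 -> F1&~F2 -> 0
  row 1 [0001]: F1=0 F2=1 -> F1&~F2 -> 0
  row 2 [0010]: F1=0 F2=1 -> F1&~F2 -> 0
  row 3 [0011]: F1=0 F2=1 -> F1&~F2 -> 0
  row 4 [0100]: F1=1 F2=1 -> F1&~F2 -> 0
  row 5 [0101]: F1=1 F2=1 -> F1&~F2 -> 0
  row 6 [0110]: F1=1 F2=1 -> F1&~F2 -> 0
  row 7 [0111]: F1=1 F2=1 -> F1&~F2 -> 0
  row 8 [1000]: F1=0 F2=1 -> F1&~F2 -> 0
  row 9 [1001]: F1=0 F2=1 -> F1&~F2 -> 0
  row 10 [1010]: F1=0 F2=1 -> F1&~F2 -> 0
  row 11 [1011]: F1=0 F2=1 -> F1&~F2 -> 0
  row 12 [1100]: F1=1 F2=1 -> F1&~F2 -> 0
  row 13 [1101]: F1=1 F2=1 -> F1&~F2 -> 0
  row 14 [1110]: F1=1 F2=1 -> F1&~F2 -> 0
  row 15 [1111]: F1=1 F2=1 -> F1&~F2 -> 0
Full result column, 4 rows per line (u,v fixed per line; w,z runs 00..11 left to right):
  rows 0-3 [u,v=00]: 0000  = hex 0
  rows 4-7 [u,v=01]: 0000  = hex 0
  rows 8-11 [u,v=10]: 0000  = hex 0
  rows 12-15 [u,v=11]: 0000  = hex 0
Counterexample vector (row 0 .. row 15) = 0000000000000000
Output column grouped in 4s = 0000 0000 0000 0000 = 0x0000
Convert to decimal digit by digit (value = value*16 + digit):
  0 -> 0
  0*16 + 0 = 0
  0*16 + 0 = 0
  0*16 + 0 = 0
Decimal = 0

0


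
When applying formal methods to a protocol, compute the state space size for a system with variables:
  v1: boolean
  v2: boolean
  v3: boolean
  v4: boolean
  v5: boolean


State space = product of domain sizes of all variables.
Domain sizes:
  v1 (boolean): 2
  v2 (boolean): 2
  v3 (boolean): 2
  v4 (boolean): 2
  v5 (boolean): 2
Product = 2 * 2 * 2 * 2 * 2 = 32

32


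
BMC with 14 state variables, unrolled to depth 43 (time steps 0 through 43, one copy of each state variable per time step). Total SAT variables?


BMC unrolls to depth k, creating one copy of each state var for steps 0..k.
Step count = 43 + 1 = 44 (steps 0 through 43)
Vars per step = 14
Total = 14 * 44 = 616

616


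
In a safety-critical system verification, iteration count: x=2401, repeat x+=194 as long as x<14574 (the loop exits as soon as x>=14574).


Step 1: x goes from 2401 toward 14574 by 194; the body runs while x<14574, so iterations = ceil((bound-start)/step)
Step 2: Distance=12173
Step 3: ceil(12173/194)=63

63


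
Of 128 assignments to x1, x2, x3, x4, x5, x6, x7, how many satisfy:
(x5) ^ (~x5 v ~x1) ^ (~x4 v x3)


CNF with 3 clauses over 7 vars (128 assignments).
An assignment satisfies CNF iff every clause has >=1 true literal.
Check each row (bits = x1,x2,x3,x4,x5,x6,x7; clause T/F shown):
  row 0 [0000000]: clauses=FTT -> 0
  row 1 [0000001]: clauses=FTT -> 0
  row 2 [0000010]: clauses=FTT -> 0
  row 3 [0000011]: clauses=FTT -> 0
  row 4 [0000100]: clauses=TTT -> 1
  (every remaining row is evaluated the same way; all 128 results are listed next)
Full result column, 8 rows per line (x1,x2,x3,x4 fixed per line; x5,x6,x7 runs 000..111 left to right):
  rows 0-7 [x1,x2,x3,x4=0000]: 00001111  (ones: 4)
  rows 8-15 [x1,x2,x3,x4=0001]: 00000000  (ones: 0)
  rows 16-23 [x1,x2,x3,x4=0010]: 00001111  (ones: 4)
  rows 24-31 [x1,x2,x3,x4=0011]: 00001111  (ones: 4)
  rows 32-39 [x1,x2,x3,x4=0100]: 00001111  (ones: 4)
  rows 40-47 [x1,x2,x3,x4=0101]: 00000000  (ones: 0)
  rows 48-55 [x1,x2,x3,x4=0110]: 00001111  (ones: 4)
  rows 56-63 [x1,x2,x3,x4=0111]: 00001111  (ones: 4)
  rows 64-71 [x1,x2,x3,x4=1000]: 00000000  (ones: 0)
  rows 72-79 [x1,x2,x3,x4=1001]: 00000000  (ones: 0)
  rows 80-87 [x1,x2,x3,x4=1010]: 00000000  (ones: 0)
  rows 88-95 [x1,x2,x3,x4=1011]: 00000000  (ones: 0)
  rows 96-103 [x1,x2,x3,x4=1100]: 00000000  (ones: 0)
  rows 104-111 [x1,x2,x3,x4=1101]: 00000000  (ones: 0)
  rows 112-119 [x1,x2,x3,x4=1110]: 00000000  (ones: 0)
  rows 120-127 [x1,x2,x3,x4=1111]: 00000000  (ones: 0)
Satisfying assignments = 4+0+4+4+4+0+4+4+0+0+0+0+0+0+0+0 = 24

24


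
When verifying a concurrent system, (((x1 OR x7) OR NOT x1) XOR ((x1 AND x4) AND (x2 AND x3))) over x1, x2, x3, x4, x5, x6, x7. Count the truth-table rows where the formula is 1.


Formula: (((x1 OR x7) OR NOT x1) XOR ((x1 AND x4) AND (x2 AND x3))) over 7 vars (128 rows)
Evaluate each row (x1, x2, x3, x4, x5, x6, x7 as bits, MSB first):
  row 0 [0000000]: (((0 OR 0) OR NOT 0) XOR ((0 AND 0) AND (0 AND 0))) -> 1
  row 1 [0000001]: (((0 OR 1) OR NOT 0) XOR ((0 AND 0) AND (0 AND 0))) -> 1
  row 2 [0000010]: (((0 OR 0) OR NOT 0) XOR ((0 AND 0) AND (0 AND 0))) -> 1
  row 3 [0000011]: (((0 OR 1) OR NOT 0) XOR ((0 AND 0) AND (0 AND 0))) -> 1
  row 4 [0000100]: (((0 OR 0) OR NOT 0) XOR ((0 AND 0) AND (0 AND 0))) -> 1
  (every remaining row is evaluated the same way; all 128 results are listed next)
Full result column, 8 rows per line (x1,x2,x3,x4 fixed per line; x5,x6,x7 runs 000..111 left to right):
  rows 0-7 [x1,x2,x3,x4=0000]: 11111111  (ones: 8)
  rows 8-15 [x1,x2,x3,x4=0001]: 11111111  (ones: 8)
  rows 16-23 [x1,x2,x3,x4=0010]: 11111111  (ones: 8)
  rows 24-31 [x1,x2,x3,x4=0011]: 11111111  (ones: 8)
  rows 32-39 [x1,x2,x3,x4=0100]: 11111111  (ones: 8)
  rows 40-47 [x1,x2,x3,x4=0101]: 11111111  (ones: 8)
  rows 48-55 [x1,x2,x3,x4=0110]: 11111111  (ones: 8)
  rows 56-63 [x1,x2,x3,x4=0111]: 11111111  (ones: 8)
  rows 64-71 [x1,x2,x3,x4=1000]: 11111111  (ones: 8)
  rows 72-79 [x1,x2,x3,x4=1001]: 11111111  (ones: 8)
  rows 80-87 [x1,x2,x3,x4=1010]: 11111111  (ones: 8)
  rows 88-95 [x1,x2,x3,x4=1011]: 11111111  (ones: 8)
  rows 96-103 [x1,x2,x3,x4=1100]: 11111111  (ones: 8)
  rows 104-111 [x1,x2,x3,x4=1101]: 11111111  (ones: 8)
  rows 112-119 [x1,x2,x3,x4=1110]: 11111111  (ones: 8)
  rows 120-127 [x1,x2,x3,x4=1111]: 00000000  (ones: 0)
Count of 1-rows = 8+8+8+8+8+8+8+8+8+8+8+8+8+8+8+0 = 120

120


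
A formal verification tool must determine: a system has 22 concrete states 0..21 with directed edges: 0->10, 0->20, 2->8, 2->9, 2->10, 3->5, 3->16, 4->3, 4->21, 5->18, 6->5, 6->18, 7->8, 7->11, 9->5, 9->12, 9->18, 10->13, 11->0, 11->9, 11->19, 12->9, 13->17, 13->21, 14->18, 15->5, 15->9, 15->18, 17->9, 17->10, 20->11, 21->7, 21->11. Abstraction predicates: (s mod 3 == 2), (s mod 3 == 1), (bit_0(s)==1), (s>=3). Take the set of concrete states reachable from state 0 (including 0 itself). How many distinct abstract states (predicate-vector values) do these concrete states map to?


BFS from 0:
Concrete reachable: {0, 5, 7, 8, 9, 10, 11, 12, 13, 17, 18, 19, 20, 21}
Abstract via predicates (s mod 3 == 2), (s mod 3 == 1), (bit_0(s)==1), (s>=3):
  (0,0,0,0) <- {0}
  (0,0,0,1) <- {12, 18}
  (0,0,1,1) <- {9, 21}
  (0,1,0,1) <- {10}
  (0,1,1,1) <- {7, 13, 19}
  (1,0,0,1) <- {8, 20}
  (1,0,1,1) <- {5, 11, 17}
Distinct abstract states = 7

7


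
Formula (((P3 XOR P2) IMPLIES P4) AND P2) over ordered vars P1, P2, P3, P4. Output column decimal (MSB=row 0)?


Formula: (((P3 XOR P2) IMPLIES P4) AND P2) over P1, P2, P3, P4 (16 rows)
Evaluate each row (bits = P1,P2,P3,P4, MSB first):
  row 0 [0000]: (((0 XOR 0) IMPLIES 0) AND 0) -> 0
  row 1 [0001]: (((0 XOR 0) IMPLIES 1) AND 0) -> 0
  row 2 [0010]: (((1 XOR 0) IMPLIES 0) AND 0) -> 0
  row 3 [0011]: (((1 XOR 0) IMPLIES 1) AND 0) -> 0
  row 4 [0100]: (((0 XOR 1) IMPLIES 0) AND 1) -> 0
  row 5 [0101]: (((0 XOR 1) IMPLIES 1) AND 1) -> 1
  row 6 [0110]: (((1 XOR 1) IMPLIES 0) AND 1) -> 1
  row 7 [0111]: (((1 XOR 1) IMPLIES 1) AND 1) -> 1
  row 8 [1000]: (((0 XOR 0) IMPLIES 0) AND 0) -> 0
  row 9 [1001]: (((0 XOR 0) IMPLIES 1) AND 0) -> 0
  row 10 [1010]: (((1 XOR 0) IMPLIES 0) AND 0) -> 0
  row 11 [1011]: (((1 XOR 0) IMPLIES 1) AND 0) -> 0
  row 12 [1100]: (((0 XOR 1) IMPLIES 0) AND 1) -> 0
  row 13 [1101]: (((0 XOR 1) IMPLIES 1) AND 1) -> 1
  row 14 [1110]: (((1 XOR 1) IMPLIES 0) AND 1) -> 1
  row 15 [1111]: (((1 XOR 1) IMPLIES 1) AND 1) -> 1
Full result column, 4 rows per line (P1,P2 fixed per line; P3,P4 runs 00..11 left to right):
  rows 0-3 [P1,P2=00]: 0000  = hex 0
  rows 4-7 [P1,P2=01]: 0111  = hex 7
  rows 8-11 [P1,P2=10]: 0000  = hex 0
  rows 12-15 [P1,P2=11]: 0111  = hex 7
Output column (row 0 .. row 15) = 0000011100000111
Output column grouped in 4s = 0000 0111 0000 0111 = 0x0707
Convert to decimal digit by digit (value = value*16 + digit):
  0 -> 0
  0*16 + 7 = 7
  7*16 + 0 = 112
  112*16 + 7 = 1799
Decimal = 1799

1799


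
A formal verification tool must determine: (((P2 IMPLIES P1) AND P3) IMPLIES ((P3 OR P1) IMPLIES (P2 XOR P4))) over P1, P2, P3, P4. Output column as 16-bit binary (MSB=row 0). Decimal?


Formula: (((P2 IMPLIES P1) AND P3) IMPLIES ((P3 OR P1) IMPLIES (P2 XOR P4))) over P1, P2, P3, P4 (16 rows)
Evaluate each row (bits = P1,P2,P3,P4, MSB first):
  row 0 [0000]: (((0 IMPLIES 0) AND 0) IMPLIES ((0 OR 0) IMPLIES (0 XOR 0))) -> 1
  row 1 [0001]: (((0 IMPLIES 0) AND 0) IMPLIES ((0 OR 0) IMPLIES (0 XOR 1))) -> 1
  row 2 [0010]: (((0 IMPLIES 0) AND 1) IMPLIES ((1 OR 0) IMPLIES (0 XOR 0))) -> 0
  row 3 [0011]: (((0 IMPLIES 0) AND 1) IMPLIES ((1 OR 0) IMPLIES (0 XOR 1))) -> 1
  row 4 [0100]: (((1 IMPLIES 0) AND 0) IMPLIES ((0 OR 0) IMPLIES (1 XOR 0))) -> 1
  row 5 [0101]: (((1 IMPLIES 0) AND 0) IMPLIES ((0 OR 0) IMPLIES (1 XOR 1))) -> 1
  row 6 [0110]: (((1 IMPLIES 0) AND 1) IMPLIES ((1 OR 0) IMPLIES (1 XOR 0))) -> 1
  row 7 [0111]: (((1 IMPLIES 0) AND 1) IMPLIES ((1 OR 0) IMPLIES (1 XOR 1))) -> 1
  row 8 [1000]: (((0 IMPLIES 1) AND 0) IMPLIES ((0 OR 1) IMPLIES (0 XOR 0))) -> 1
  row 9 [1001]: (((0 IMPLIES 1) AND 0) IMPLIES ((0 OR 1) IMPLIES (0 XOR 1))) -> 1
  row 10 [1010]: (((0 IMPLIES 1) AND 1) IMPLIES ((1 OR 1) IMPLIES (0 XOR 0))) -> 0
  row 11 [1011]: (((0 IMPLIES 1) AND 1) IMPLIES ((1 OR 1) IMPLIES (0 XOR 1))) -> 1
  row 12 [1100]: (((1 IMPLIES 1) AND 0) IMPLIES ((0 OR 1) IMPLIES (1 XOR 0))) -> 1
  row 13 [1101]: (((1 IMPLIES 1) AND 0) IMPLIES ((0 OR 1) IMPLIES (1 XOR 1))) -> 1
  row 14 [1110]: (((1 IMPLIES 1) AND 1) IMPLIES ((1 OR 1) IMPLIES (1 XOR 0))) -> 1
  row 15 [1111]: (((1 IMPLIES 1) AND 1) IMPLIES ((1 OR 1) IMPLIES (1 XOR 1))) -> 0
Full result column, 4 rows per line (P1,P2 fixed per line; P3,P4 runs 00..11 left to right):
  rows 0-3 [P1,P2=00]: 1101  = hex D
  rows 4-7 [P1,P2=01]: 1111  = hex F
  rows 8-11 [P1,P2=10]: 1101  = hex D
  rows 12-15 [P1,P2=11]: 1110  = hex E
Output column (row 0 .. row 15) = 1101111111011110
Output column grouped in 4s = 1101 1111 1101 1110 = 0xDFDE
Convert to decimal digit by digit (value = value*16 + digit):
  D -> 13
  13*16 + 15 (F) = 223
  223*16 + 13 (D) = 3581
  3581*16 + 14 (E) = 57310
Decimal = 57310

57310


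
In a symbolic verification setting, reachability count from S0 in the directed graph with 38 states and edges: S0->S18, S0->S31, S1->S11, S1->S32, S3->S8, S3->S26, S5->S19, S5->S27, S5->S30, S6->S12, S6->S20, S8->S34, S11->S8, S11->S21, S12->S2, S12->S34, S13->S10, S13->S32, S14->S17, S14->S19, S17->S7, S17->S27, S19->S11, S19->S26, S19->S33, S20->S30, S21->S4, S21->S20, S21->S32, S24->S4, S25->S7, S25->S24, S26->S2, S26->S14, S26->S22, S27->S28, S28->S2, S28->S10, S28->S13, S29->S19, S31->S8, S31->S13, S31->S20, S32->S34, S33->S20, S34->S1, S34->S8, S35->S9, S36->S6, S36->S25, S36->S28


BFS from S0:
  layer 0: {S0}
  layer 1: {S18, S31}
  layer 2: {S8, S13, S20}
  layer 3: {S10, S30, S32, S34}
  layer 4: {S1}
  layer 5: {S11}
  layer 6: {S21}
  layer 7: {S4}
Reachable set: {S0, S1, S4, S8, S10, S11, S13, S18, S20, S21, S30, S31, S32, S34}
Count = 14

14


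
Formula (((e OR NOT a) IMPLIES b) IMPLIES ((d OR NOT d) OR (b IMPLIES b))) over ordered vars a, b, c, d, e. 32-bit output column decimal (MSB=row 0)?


Formula: (((e OR NOT a) IMPLIES b) IMPLIES ((d OR NOT d) OR (b IMPLIES b))) over a, b, c, d, e (32 rows)
Evaluate each row (bits = a,b,c,d,e, MSB first):
  row 0 [00000]: (((0 OR NOT 0) IMPLIES 0) IMPLIES ((0 OR NOT 0) OR (0 IMPLIES 0))) -> 1
  row 1 [00001]: (((1 OR NOT 0) IMPLIES 0) IMPLIES ((0 OR NOT 0) OR (0 IMPLIES 0))) -> 1
  row 2 [00010]: (((0 OR NOT 0) IMPLIES 0) IMPLIES ((1 OR NOT 1) OR (0 IMPLIES 0))) -> 1
  row 3 [00011]: (((1 OR NOT 0) IMPLIES 0) IMPLIES ((1 OR NOT 1) OR (0 IMPLIES 0))) -> 1
  row 4 [00100]: (((0 OR NOT 0) IMPLIES 0) IMPLIES ((0 OR NOT 0) OR (0 IMPLIES 0))) -> 1
  row 5 [00101]: (((1 OR NOT 0) IMPLIES 0) IMPLIES ((0 OR NOT 0) OR (0 IMPLIES 0))) -> 1
  row 6 [00110]: (((0 OR NOT 0) IMPLIES 0) IMPLIES ((1 OR NOT 1) OR (0 IMPLIES 0))) -> 1
  row 7 [00111]: (((1 OR NOT 0) IMPLIES 0) IMPLIES ((1 OR NOT 1) OR (0 IMPLIES 0))) -> 1
  row 8 [01000]: (((0 OR NOT 0) IMPLIES 1) IMPLIES ((0 OR NOT 0) OR (1 IMPLIES 1))) -> 1
  row 9 [01001]: (((1 OR NOT 0) IMPLIES 1) IMPLIES ((0 OR NOT 0) OR (1 IMPLIES 1))) -> 1
  row 10 [01010]: (((0 OR NOT 0) IMPLIES 1) IMPLIES ((1 OR NOT 1) OR (1 IMPLIES 1))) -> 1
  row 11 [01011]: (((1 OR NOT 0) IMPLIES 1) IMPLIES ((1 OR NOT 1) OR (1 IMPLIES 1))) -> 1
  row 12 [01100]: (((0 OR NOT 0) IMPLIES 1) IMPLIES ((0 OR NOT 0) OR (1 IMPLIES 1))) -> 1
  row 13 [01101]: (((1 OR NOT 0) IMPLIES 1) IMPLIES ((0 OR NOT 0) OR (1 IMPLIES 1))) -> 1
  row 14 [01110]: (((0 OR NOT 0) IMPLIES 1) IMPLIES ((1 OR NOT 1) OR (1 IMPLIES 1))) -> 1
  row 15 [01111]: (((1 OR NOT 0) IMPLIES 1) IMPLIES ((1 OR NOT 1) OR (1 IMPLIES 1))) -> 1
  row 16 [10000]: (((0 OR NOT 1) IMPLIES 0) IMPLIES ((0 OR NOT 0) OR (0 IMPLIES 0))) -> 1
  row 17 [10001]: (((1 OR NOT 1) IMPLIES 0) IMPLIES ((0 OR NOT 0) OR (0 IMPLIES 0))) -> 1
  row 18 [10010]: (((0 OR NOT 1) IMPLIES 0) IMPLIES ((1 OR NOT 1) OR (0 IMPLIES 0))) -> 1
  row 19 [10011]: (((1 OR NOT 1) IMPLIES 0) IMPLIES ((1 OR NOT 1) OR (0 IMPLIES 0))) -> 1
  row 20 [10100]: (((0 OR NOT 1) IMPLIES 0) IMPLIES ((0 OR NOT 0) OR (0 IMPLIES 0))) -> 1
  row 21 [10101]: (((1 OR NOT 1) IMPLIES 0) IMPLIES ((0 OR NOT 0) OR (0 IMPLIES 0))) -> 1
  row 22 [10110]: (((0 OR NOT 1) IMPLIES 0) IMPLIES ((1 OR NOT 1) OR (0 IMPLIES 0))) -> 1
  row 23 [10111]: (((1 OR NOT 1) IMPLIES 0) IMPLIES ((1 OR NOT 1) OR (0 IMPLIES 0))) -> 1
  row 24 [11000]: (((0 OR NOT 1) IMPLIES 1) IMPLIES ((0 OR NOT 0) OR (1 IMPLIES 1))) -> 1
  row 25 [11001]: (((1 OR NOT 1) IMPLIES 1) IMPLIES ((0 OR NOT 0) OR (1 IMPLIES 1))) -> 1
  row 26 [11010]: (((0 OR NOT 1) IMPLIES 1) IMPLIES ((1 OR NOT 1) OR (1 IMPLIES 1))) -> 1
  row 27 [11011]: (((1 OR NOT 1) IMPLIES 1) IMPLIES ((1 OR NOT 1) OR (1 IMPLIES 1))) -> 1
  row 28 [11100]: (((0 OR NOT 1) IMPLIES 1) IMPLIES ((0 OR NOT 0) OR (1 IMPLIES 1))) -> 1
  row 29 [11101]: (((1 OR NOT 1) IMPLIES 1) IMPLIES ((0 OR NOT 0) OR (1 IMPLIES 1))) -> 1
  row 30 [11110]: (((0 OR NOT 1) IMPLIES 1) IMPLIES ((1 OR NOT 1) OR (1 IMPLIES 1))) -> 1
  row 31 [11111]: (((1 OR NOT 1) IMPLIES 1) IMPLIES ((1 OR NOT 1) OR (1 IMPLIES 1))) -> 1
Full result column, 4 rows per line (a,b,c fixed per line; d,e runs 00..11 left to right):
  rows 0-3 [a,b,c=000]: 1111  = hex F
  rows 4-7 [a,b,c=001]: 1111  = hex F
  rows 8-11 [a,b,c=010]: 1111  = hex F
  rows 12-15 [a,b,c=011]: 1111  = hex F
  rows 16-19 [a,b,c=100]: 1111  = hex F
  rows 20-23 [a,b,c=101]: 1111  = hex F
  rows 24-27 [a,b,c=110]: 1111  = hex F
  rows 28-31 [a,b,c=111]: 1111  = hex F
Output column (row 0 .. row 31) = 11111111111111111111111111111111
Output column grouped in 4s = 1111 1111 1111 1111 1111 1111 1111 1111 = 0xFFFFFFFF
Convert to decimal digit by digit (value = value*16 + digit):
  F -> 15
  15*16 + 15 (F) = 255
  255*16 + 15 (F) = 4095
  4095*16 + 15 (F) = 65535
  65535*16 + 15 (F) = 1048575
  1048575*16 + 15 (F) = 16777215
  16777215*16 + 15 (F) = 268435455
  268435455*16 + 15 (F) = 4294967295
Decimal = 4294967295

4294967295


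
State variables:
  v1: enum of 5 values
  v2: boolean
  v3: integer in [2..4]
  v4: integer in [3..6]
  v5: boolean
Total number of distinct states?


State space = product of domain sizes of all variables.
Domain sizes:
  v1 (enum of 5 values): 5
  v2 (boolean): 2
  v3 (integer in [2..4]): 3
  v4 (integer in [3..6]): 4
  v5 (boolean): 2
Product = 5 * 2 * 3 * 4 * 2 = 240

240


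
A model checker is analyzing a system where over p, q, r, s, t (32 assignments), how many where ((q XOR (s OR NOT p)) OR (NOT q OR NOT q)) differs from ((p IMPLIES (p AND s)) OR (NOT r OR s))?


F1 = ((q XOR (s OR NOT p)) OR (NOT q OR NOT q))
F2 = ((p IMPLIES (p AND s)) OR (NOT r OR s))
Evaluate both on each of 32 rows (bits = p,q,r,s,t):
  row 0 [00000]: F1=1 F2=1 -> 0
  row 1 [00001]: F1=1 F2=1 -> 0
  row 2 [00010]: F1=1 F2=1 -> 0
  row 3 [00011]: F1=1 F2=1 -> 0
  row 4 [00100]: F1=1 F2=1 -> 0
  row 5 [00101]: F1=1 F2=1 -> 0
  row 6 [00110]: F1=1 F2=1 -> 0
  row 7 [00111]: F1=1 F2=1 -> 0
  row 8 [01000]: F1=0 F2=1 (differ) -> 1
  row 9 [01001]: F1=0 F2=1 (differ) -> 1
  row 10 [01010]: F1=0 F2=1 (differ) -> 1
  row 11 [01011]: F1=0 F2=1 (differ) -> 1
  row 12 [01100]: F1=0 F2=1 (differ) -> 1
  row 13 [01101]: F1=0 F2=1 (differ) -> 1
  row 14 [01110]: F1=0 F2=1 (differ) -> 1
  row 15 [01111]: F1=0 F2=1 (differ) -> 1
  row 16 [10000]: F1=1 F2=1 -> 0
  row 17 [10001]: F1=1 F2=1 -> 0
  row 18 [10010]: F1=1 F2=1 -> 0
  row 19 [10011]: F1=1 F2=1 -> 0
  row 20 [10100]: F1=1 F2=0 (differ) -> 1
  row 21 [10101]: F1=1 F2=0 (differ) -> 1
  row 22 [10110]: F1=1 F2=1 -> 0
  row 23 [10111]: F1=1 F2=1 -> 0
  row 24 [11000]: F1=1 F2=1 -> 0
  row 25 [11001]: F1=1 F2=1 -> 0
  row 26 [11010]: F1=0 F2=1 (differ) -> 1
  row 27 [11011]: F1=0 F2=1 (differ) -> 1
  row 28 [11100]: F1=1 F2=0 (differ) -> 1
  row 29 [11101]: F1=1 F2=0 (differ) -> 1
  row 30 [11110]: F1=0 F2=1 (differ) -> 1
  row 31 [11111]: F1=0 F2=1 (differ) -> 1
Full result column, 8 rows per line (p,q fixed per line; r,s,t runs 000..111 left to right):
  rows 0-7 [p,q=00]: 00000000  (ones: 0)
  rows 8-15 [p,q=01]: 11111111  (ones: 8)
  rows 16-23 [p,q=10]: 00001100  (ones: 2)
  rows 24-31 [p,q=11]: 00111111  (ones: 6)
Disagreements = 0+8+2+6 = 16

16
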